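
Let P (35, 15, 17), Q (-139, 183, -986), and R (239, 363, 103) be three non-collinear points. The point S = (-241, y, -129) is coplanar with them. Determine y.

-441

The plane through P, Q, R has equation 363492x − 189648y − 94824z = 8265492.
Substituting S: (-189648)y + (-75369276) = 8265492, so y = -441.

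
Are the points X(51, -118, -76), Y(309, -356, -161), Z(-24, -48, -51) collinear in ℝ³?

No

XY = (258, -238, -85), XZ = (-75, 70, 25).
XY × XZ = (0, -75, 210).
The cross product is nonzero, so the points do not lie on one line.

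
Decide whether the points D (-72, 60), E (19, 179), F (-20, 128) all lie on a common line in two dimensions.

Yes

DE = (91, 119), DF = (52, 68).
Twice the signed area of △DEF is (91)(68) − (119)(52) = 0.
The triangle is degenerate (zero area), so the points are collinear.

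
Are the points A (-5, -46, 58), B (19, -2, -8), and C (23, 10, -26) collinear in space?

AB = (24, 44, -66), AC = (28, 56, -84).
Comparing components 3 and 1: (-66)(28) − (24)(-84) = 168 ≠ 0, so AB and AC are not parallel and the points are not collinear.

No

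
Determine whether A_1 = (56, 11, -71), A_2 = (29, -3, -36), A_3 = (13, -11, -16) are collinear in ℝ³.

No

A_1A_2 = (-27, -14, 35), A_1A_3 = (-43, -22, 55).
Comparing components 3 and 1: (35)(-43) − (-27)(55) = -20 ≠ 0, so A_1A_2 and A_1A_3 are not parallel and the points are not collinear.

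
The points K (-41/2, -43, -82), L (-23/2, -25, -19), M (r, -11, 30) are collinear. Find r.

Direction KL = (9, 18, 63). From the y-coordinate of M, the parameter along the line is τ = (-11 − (-43))/18 = 16/9.
Then r = (-41/2) + 16/9·(9) = -9/2.

-9/2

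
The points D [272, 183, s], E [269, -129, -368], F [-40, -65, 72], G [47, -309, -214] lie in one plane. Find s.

-148

Coplanarity ⇔ det[DE; DF; DG] = 0.
Expanding, this is linear in s: (-69828)s + (-10334544) = 0.
So s = -148.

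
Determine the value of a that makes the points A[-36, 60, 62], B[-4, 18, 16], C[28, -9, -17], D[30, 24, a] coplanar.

Normal to plane ABC: n = (144, -416, 480); plane equation n·P = -384.
Requiring n·D = -384: (480)a + (-5664) = -384.
So a = 11.

11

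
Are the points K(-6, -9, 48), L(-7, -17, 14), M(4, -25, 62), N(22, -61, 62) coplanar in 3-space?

No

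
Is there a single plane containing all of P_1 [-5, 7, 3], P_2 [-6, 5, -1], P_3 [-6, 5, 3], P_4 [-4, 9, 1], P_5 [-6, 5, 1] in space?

The plane through P_1, P_2, P_3 has normal n = P_1P_2 × P_1P_3 = (-8, 4, 0) and equation n·P = 68.
Checking the remaining points: n·P_4 = 68, n·P_5 = 68.
All equal 68, so all 5 points lie in one plane.

Yes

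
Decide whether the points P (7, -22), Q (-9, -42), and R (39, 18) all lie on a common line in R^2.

Yes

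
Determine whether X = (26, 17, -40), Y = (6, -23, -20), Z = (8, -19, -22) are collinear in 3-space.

Yes

XY = (-20, -40, 20), XZ = (-18, -36, 18).
XY × XZ = (0, 0, 0).
The cross product vanishes, so the three points are collinear.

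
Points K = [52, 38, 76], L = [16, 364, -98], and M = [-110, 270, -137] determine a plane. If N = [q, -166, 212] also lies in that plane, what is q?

116

A normal to the plane is n = KL × KM = (-29070, 20520, 44460).
N lies in the plane iff n · KN = 0.
This gives (-29070)q + (3372120) = 0, so q = 116.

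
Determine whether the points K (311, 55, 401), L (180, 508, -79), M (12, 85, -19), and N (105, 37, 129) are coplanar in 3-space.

A normal to the plane through K, L, M is n = KL × KM = (-175860, 88500, 131517).
The plane has equation n·P = 2913357. For N: n·N = 1774893.
1774893 ≠ 2913357, so N is off the plane.

No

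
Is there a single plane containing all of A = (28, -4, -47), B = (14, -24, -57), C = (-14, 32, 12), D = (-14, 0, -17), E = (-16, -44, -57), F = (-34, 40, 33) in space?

No

The plane through A, B, C has normal n = AB × AC = (-820, 1246, -1344) and equation n·P = 35224.
Checking the remaining points: n·D = 34328, n·E = 34904, n·F = 33368.
Since n·D = 34328 ≠ 35224, D is off the plane and the points are not all coplanar.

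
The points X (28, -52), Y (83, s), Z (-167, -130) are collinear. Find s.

-30

Collinearity: (Y − X) must be parallel to (Z − X) = (-195, -78).
Cross-multiplying the components: (s − (-52))·(-195) = (55)·(-78).
Solving gives s = -30.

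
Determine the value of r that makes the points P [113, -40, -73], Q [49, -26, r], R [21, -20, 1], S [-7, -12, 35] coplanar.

-21

The points are coplanar iff PQ · (PR × PS) = 0.
Expanding, this is linear in r: (-176)r + (-3696) = 0.
So r = -21.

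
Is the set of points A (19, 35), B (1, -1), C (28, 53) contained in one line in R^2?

Yes

AB = (-18, -36), AC = (9, 18).
det[AB; AC] = (-18)(18) − (-36)(9) = 0.
The determinant is zero, so the points are collinear.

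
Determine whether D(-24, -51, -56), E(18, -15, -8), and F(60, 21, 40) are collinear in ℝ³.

DE = (42, 36, 48), DF = (84, 72, 96).
DE × DF = (0, 0, 0).
The cross product vanishes, so the three points are collinear.

Yes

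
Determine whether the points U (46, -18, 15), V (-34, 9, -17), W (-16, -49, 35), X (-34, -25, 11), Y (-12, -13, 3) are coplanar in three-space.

No

The plane through U, V, W has normal n = UV × UW = (-452, 3584, 4154) and equation n·P = -22994.
Checking the remaining points: n·X = -28538, n·Y = -28706.
Since n·X = -28538 ≠ -22994, X is off the plane and the points are not all coplanar.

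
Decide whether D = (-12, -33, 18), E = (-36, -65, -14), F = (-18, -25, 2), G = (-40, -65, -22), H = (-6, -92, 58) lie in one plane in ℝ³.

No

The plane through D, E, F has normal n = DE × DF = (768, -192, -384) and equation n·P = -9792.
Checking the remaining points: n·G = -9792, n·H = -9216.
Since n·H = -9216 ≠ -9792, H is off the plane and the points are not all coplanar.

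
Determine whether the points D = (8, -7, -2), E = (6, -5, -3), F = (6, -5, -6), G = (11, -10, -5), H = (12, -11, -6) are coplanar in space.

Yes

The plane through D, E, F has normal n = DE × DF = (-6, -6, 0) and equation n·P = -6.
Checking the remaining points: n·G = -6, n·H = -6.
All equal -6, so all 5 points lie in one plane.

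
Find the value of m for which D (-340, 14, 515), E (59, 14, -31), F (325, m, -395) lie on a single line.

14

Collinearity requires DE × DF = 0; each component is linear in m.
The x-component gives (546)m + (-7644) = 0, so m = 14.
The remaining components then also vanish.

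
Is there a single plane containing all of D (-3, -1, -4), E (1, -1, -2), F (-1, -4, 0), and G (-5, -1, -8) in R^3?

With D as base: DE = (4, 0, 2), DF = (2, -3, 4), DG = (-2, 0, -4).
DF × DG = (12, 0, -6).
DE · (DF × DG) = 36.
Since 36 ≠ 0, the four points are not coplanar.

No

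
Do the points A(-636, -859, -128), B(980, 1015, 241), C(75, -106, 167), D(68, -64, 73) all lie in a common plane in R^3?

No

With A as base: AB = (1616, 1874, 369), AC = (711, 753, 295), AD = (704, 795, 201).
AC × AD = (-83172, 64769, 35133).
AB · (AC × AD) = -64769.
Since -64769 ≠ 0, the four points are not coplanar.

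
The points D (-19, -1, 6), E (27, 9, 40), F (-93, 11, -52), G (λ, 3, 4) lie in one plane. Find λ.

Normal to plane DEF: n = (-988, 152, 1292); plane equation n·P = 26372.
Requiring n·G = 26372: (-988)λ + (5624) = 26372.
So λ = -21.

-21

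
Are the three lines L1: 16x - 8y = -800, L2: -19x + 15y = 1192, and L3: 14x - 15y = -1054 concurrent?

No

Intersecting L1 and L2: solving the 2×2 system gives (x, y) = (-28, 44).
Substitute into L3: (14)(-28) + (-15)(44) = -1052.
But L3 requires -1054 ≠ -1052, so the three lines have no common point.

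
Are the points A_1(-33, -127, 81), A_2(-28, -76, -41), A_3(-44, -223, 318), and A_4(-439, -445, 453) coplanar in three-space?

No

A normal to the plane through A_1, A_2, A_3 is n = A_1A_2 × A_1A_3 = (375, 157, 81).
The plane has equation n·P = -25753. For A_4: n·A_4 = -197797.
-197797 ≠ -25753, so A_4 is off the plane.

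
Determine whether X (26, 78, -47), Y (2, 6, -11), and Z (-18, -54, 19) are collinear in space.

Yes

XY = (-24, -72, 36), XZ = (-44, -132, 66).
Each component of XZ is 11/6 times the corresponding component of XY, so XZ = 11/6·XY and the points are collinear.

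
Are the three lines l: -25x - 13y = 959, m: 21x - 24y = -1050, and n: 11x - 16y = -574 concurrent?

Yes

Lines aᵢx + bᵢy = cᵢ with pairwise distinct directions are concurrent exactly when det[aᵢ bᵢ cᵢ] = 0.
Here the determinant is 0.
It vanishes, so the lines are concurrent at (-42, 7).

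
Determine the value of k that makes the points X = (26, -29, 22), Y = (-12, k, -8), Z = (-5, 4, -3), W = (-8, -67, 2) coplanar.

Normal to plane XZW: n = (-1610, 230, 2300); plane equation n·P = 2070.
Requiring n·Y = 2070: (230)k + (920) = 2070.
So k = 5.

5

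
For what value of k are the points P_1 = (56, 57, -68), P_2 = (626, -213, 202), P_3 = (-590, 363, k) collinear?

-374

Collinearity requires P_1P_2 × P_1P_3 = 0; each component is linear in k.
The x-component gives (-270)k + (-100980) = 0, so k = -374.
The remaining components then also vanish.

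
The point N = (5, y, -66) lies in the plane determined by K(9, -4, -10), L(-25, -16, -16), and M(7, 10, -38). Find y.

The plane through K, L, M has equation 420x − 940y − 500z = 12540.
Substituting N: (-940)y + (35100) = 12540, so y = 24.

24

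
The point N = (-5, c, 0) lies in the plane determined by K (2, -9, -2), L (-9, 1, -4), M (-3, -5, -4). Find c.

The plane through K, L, M has equation −12x − 12y + 6z = 72.
Substituting N: (-12)c + (60) = 72, so c = -1.

-1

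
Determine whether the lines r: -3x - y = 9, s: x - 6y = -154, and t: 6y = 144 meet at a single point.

Intersecting r and s: solving the 2×2 system gives (x, y) = (-208/19, 453/19).
Substitute into t: (0)(-208/19) + (6)(453/19) = 2718/19.
But t requires 144 ≠ 2718/19, so the three lines have no common point.

No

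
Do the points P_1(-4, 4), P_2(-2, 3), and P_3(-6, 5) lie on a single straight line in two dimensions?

P_1P_2 = (2, -1), P_1P_3 = (-2, 1).
det[P_1P_2; P_1P_3] = (2)(1) − (-1)(-2) = 0.
The determinant is zero, so the points are collinear.

Yes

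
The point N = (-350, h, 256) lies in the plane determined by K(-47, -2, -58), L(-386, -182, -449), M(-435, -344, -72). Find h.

-371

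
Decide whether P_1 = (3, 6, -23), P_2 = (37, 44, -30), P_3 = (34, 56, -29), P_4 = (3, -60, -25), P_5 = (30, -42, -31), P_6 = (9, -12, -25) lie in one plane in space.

The plane through P_1, P_2, P_3 has normal n = P_1P_2 × P_1P_3 = (122, -13, 522) and equation n·P = -11718.
Checking the remaining points: n·P_4 = -11904, n·P_5 = -11976, n·P_6 = -11796.
Since n·P_4 = -11904 ≠ -11718, P_4 is off the plane and the points are not all coplanar.

No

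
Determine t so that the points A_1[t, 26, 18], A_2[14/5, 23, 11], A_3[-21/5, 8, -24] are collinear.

Collinearity requires A_1A_2 × A_1A_3 = 0; each component is linear in t.
The y-component gives (-35)t + (147) = 0, so t = 21/5.
The remaining components then also vanish.

21/5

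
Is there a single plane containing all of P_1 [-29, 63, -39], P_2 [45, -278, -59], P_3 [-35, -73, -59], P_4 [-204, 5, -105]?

The four points are coplanar iff the 3×3 determinant with rows P_1P_2, P_1P_3, P_1P_4 is zero.
Rows: (74, -341, -20), (-6, -136, -20), (-175, -58, -66).
Expanding along the first row: (74)(7816) − (-341)(-3104) + (-20)(-23452) = -11040.
Nonzero ⇒ not coplanar.

No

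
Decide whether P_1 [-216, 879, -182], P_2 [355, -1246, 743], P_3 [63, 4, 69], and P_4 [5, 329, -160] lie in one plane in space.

No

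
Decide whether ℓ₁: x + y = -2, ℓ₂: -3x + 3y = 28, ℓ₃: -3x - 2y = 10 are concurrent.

Intersecting ℓ₁ and ℓ₂: solving the 2×2 system gives (x, y) = (-17/3, 11/3).
Substitute into ℓ₃: (-3)(-17/3) + (-2)(11/3) = 29/3.
But ℓ₃ requires 10 ≠ 29/3, so the three lines have no common point.

No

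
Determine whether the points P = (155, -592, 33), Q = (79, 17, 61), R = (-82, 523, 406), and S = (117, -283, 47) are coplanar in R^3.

No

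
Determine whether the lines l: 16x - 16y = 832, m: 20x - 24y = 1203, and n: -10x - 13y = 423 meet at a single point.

Intersecting l and m: solving the 2×2 system gives (x, y) = (45/4, -163/4).
Substitute into n: (-10)(45/4) + (-13)(-163/4) = 1669/4.
But n requires 423 ≠ 1669/4, so the three lines have no common point.

No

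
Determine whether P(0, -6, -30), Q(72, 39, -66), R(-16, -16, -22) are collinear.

PQ = (72, 45, -36), PR = (-16, -10, 8).
Each component of PR is -2/9 times the corresponding component of PQ, so PR = -2/9·PQ and the points are collinear.

Yes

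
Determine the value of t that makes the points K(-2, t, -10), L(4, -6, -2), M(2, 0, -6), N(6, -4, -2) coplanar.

The points are coplanar iff KL · (KM × KN) = 0.
Expanding, this is linear in t: (8)t + (-32) = 0.
So t = 4.

4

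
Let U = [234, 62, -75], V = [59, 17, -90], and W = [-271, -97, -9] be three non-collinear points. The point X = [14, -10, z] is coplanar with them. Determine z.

Coplanarity requires UV · (UW × UX) = 0.
UV = (-175, -45, -15), UW = (-505, -159, 66); the triple product is linear in z with coefficient 5100 and constant term 183600.
Setting it to zero: z = -36.

-36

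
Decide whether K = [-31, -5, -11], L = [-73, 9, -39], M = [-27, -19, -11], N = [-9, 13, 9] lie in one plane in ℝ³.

Yes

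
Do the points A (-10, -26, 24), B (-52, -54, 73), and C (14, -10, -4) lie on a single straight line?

AB = (-42, -28, 49), AC = (24, 16, -28).
Each component of AC is -4/7 times the corresponding component of AB, so AC = -4/7·AB and the points are collinear.

Yes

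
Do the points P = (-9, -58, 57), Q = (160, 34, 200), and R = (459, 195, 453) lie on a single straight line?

PQ = (169, 92, 143), PR = (468, 253, 396).
Comparing components 2 and 3: (92)(396) − (143)(253) = 253 ≠ 0, so PQ and PR are not parallel and the points are not collinear.

No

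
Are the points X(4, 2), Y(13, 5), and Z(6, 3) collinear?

XY = (9, 3), XZ = (2, 1).
If collinear, XZ would be a scalar multiple of XY. But (9)·(1) ≠ (3)·(2) (difference 3), so they are not parallel; the points are not collinear.

No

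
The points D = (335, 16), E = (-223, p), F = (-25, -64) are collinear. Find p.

-108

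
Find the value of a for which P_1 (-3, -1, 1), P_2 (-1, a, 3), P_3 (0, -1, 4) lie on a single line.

-1

Direction P_1P_3 = (3, 0, 3). From the x-coordinate of P_2, the parameter along the line is τ = (-1 − (-3))/3 = 2/3.
Then a = (-1) + 2/3·(0) = -1.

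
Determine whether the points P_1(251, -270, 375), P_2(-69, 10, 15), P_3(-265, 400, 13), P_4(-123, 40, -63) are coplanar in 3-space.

Yes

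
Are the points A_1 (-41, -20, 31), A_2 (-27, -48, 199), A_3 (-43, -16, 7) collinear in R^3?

A_1A_2 = (14, -28, 168), A_1A_3 = (-2, 4, -24).
Each component of A_1A_3 is -1/7 times the corresponding component of A_1A_2, so A_1A_3 = -1/7·A_1A_2 and the points are collinear.

Yes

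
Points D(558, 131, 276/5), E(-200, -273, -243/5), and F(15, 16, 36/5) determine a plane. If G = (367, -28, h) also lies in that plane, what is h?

102/5

The plane through D, E, F has equation 7455x + (99897/5)y − 132202z = -520359.
Substituting G: (-132202)h + (10882809/5) = -520359, so h = 102/5.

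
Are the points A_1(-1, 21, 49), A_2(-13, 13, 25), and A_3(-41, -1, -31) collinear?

No

A_1A_2 = (-12, -8, -24), A_1A_3 = (-40, -22, -80).
A_1A_2 × A_1A_3 = (112, 0, -56).
The cross product is nonzero, so the points do not lie on one line.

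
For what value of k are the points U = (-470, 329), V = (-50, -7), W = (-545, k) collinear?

389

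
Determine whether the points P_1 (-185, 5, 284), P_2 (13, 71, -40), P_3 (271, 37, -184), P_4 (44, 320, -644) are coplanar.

Yes

A normal to the plane through P_1, P_2, P_3 is n = P_1P_2 × P_1P_3 = (-20520, -55080, -23760).
The plane has equation n·P = -3227040. For P_4: n·P_4 = -3227040.
Equal, so P_4 lies in the plane and all four are coplanar.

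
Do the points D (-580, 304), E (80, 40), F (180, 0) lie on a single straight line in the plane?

Yes

DE = (660, -264), DF = (760, -304).
Twice the signed area of △DEF is (660)(-304) − (-264)(760) = 0.
The triangle is degenerate (zero area), so the points are collinear.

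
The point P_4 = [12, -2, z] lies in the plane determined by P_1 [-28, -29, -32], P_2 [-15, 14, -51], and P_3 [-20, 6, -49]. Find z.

-25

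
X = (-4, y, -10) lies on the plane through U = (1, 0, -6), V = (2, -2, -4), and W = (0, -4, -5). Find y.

-2

A normal to the plane is n = UV × UW = (6, -3, -6).
X lies in the plane iff n · UX = 0.
This gives (-3)y + (-6) = 0, so y = -2.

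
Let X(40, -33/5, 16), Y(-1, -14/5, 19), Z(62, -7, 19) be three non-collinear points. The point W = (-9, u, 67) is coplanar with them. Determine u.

Coplanarity requires XY · (XZ × XW) = 0.
XY = (-41, 19/5, 3), XZ = (22, -2/5, 3); the triple product is linear in u with coefficient 189 and constant term -13986/5.
Setting it to zero: u = 74/5.

74/5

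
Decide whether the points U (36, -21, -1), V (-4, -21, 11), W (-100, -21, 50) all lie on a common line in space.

UV = (-40, 0, 12), UW = (-136, 0, 51).
UV × UW = (0, 408, 0).
The cross product is nonzero, so the points do not lie on one line.

No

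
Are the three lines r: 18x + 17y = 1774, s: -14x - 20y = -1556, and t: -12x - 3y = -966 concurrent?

Lines aᵢx + bᵢy = cᵢ with pairwise distinct directions are concurrent exactly when det[aᵢ bᵢ cᵢ] = 0.
Here the determinant is 0.
It vanishes, so the lines are concurrent at (74, 26).

Yes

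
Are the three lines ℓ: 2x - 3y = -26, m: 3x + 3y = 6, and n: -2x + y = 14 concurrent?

The three lines meet at one point iff the augmented coefficient matrix [aᵢ bᵢ cᵢ] has rank < 3, i.e. its determinant vanishes.
Here the determinant is 0.
It vanishes, so the lines are concurrent at (-4, 6).

Yes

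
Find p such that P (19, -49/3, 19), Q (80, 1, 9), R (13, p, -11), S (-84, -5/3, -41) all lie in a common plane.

-1/3

Coplanarity ⇔ det[PQ; PR; PS] = 0.
Expanding, this is linear in p: (-4690)p + (-4690/3) = 0.
So p = -1/3.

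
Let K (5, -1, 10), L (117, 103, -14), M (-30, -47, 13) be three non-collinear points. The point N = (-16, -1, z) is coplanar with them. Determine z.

The plane through K, L, M has equation −792x + 504y − 1512z = -19584.
Substituting N: (-1512)z + (12168) = -19584, so z = 21.

21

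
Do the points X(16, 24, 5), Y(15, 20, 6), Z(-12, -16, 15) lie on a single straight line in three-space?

No

XY = (-1, -4, 1), XZ = (-28, -40, 10).
Comparing components 3 and 1: (1)(-28) − (-1)(10) = -18 ≠ 0, so XY and XZ are not parallel and the points are not collinear.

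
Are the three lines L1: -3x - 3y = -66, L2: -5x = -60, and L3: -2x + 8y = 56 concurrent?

Yes

Lines aᵢx + bᵢy = cᵢ with pairwise distinct directions are concurrent exactly when det[aᵢ bᵢ cᵢ] = 0.
Here the determinant is 0.
It vanishes, so the lines are concurrent at (12, 10).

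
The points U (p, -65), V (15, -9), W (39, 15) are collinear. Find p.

The three points are collinear iff det[UV; UW] = 0.
This determinant is linear in p: (-24)p + (-984) = 0, so p = -41.

-41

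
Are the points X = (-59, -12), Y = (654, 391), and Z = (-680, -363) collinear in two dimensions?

Yes

XY = (713, 403), XZ = (-621, -351).
det[XY; XZ] = (713)(-351) − (403)(-621) = 0.
The determinant is zero, so the points are collinear.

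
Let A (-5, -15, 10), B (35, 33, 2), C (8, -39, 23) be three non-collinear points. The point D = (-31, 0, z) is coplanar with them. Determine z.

-3

The plane through A, B, C has equation 432x − 624y − 1584z = -8640.
Substituting D: (-1584)z + (-13392) = -8640, so z = -3.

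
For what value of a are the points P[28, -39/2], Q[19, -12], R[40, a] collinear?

-59/2

The three points are collinear iff det[PQ; PR] = 0.
This determinant is linear in a: (-9)a + (-531/2) = 0, so a = -59/2.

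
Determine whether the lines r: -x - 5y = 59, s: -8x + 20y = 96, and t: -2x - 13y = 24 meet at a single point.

Intersecting r and s: solving the 2×2 system gives (x, y) = (-83/3, -94/15).
Substitute into t: (-2)(-83/3) + (-13)(-94/15) = 684/5.
But t requires 24 ≠ 684/5, so the three lines have no common point.

No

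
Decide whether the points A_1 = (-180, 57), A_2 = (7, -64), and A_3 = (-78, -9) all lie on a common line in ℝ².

Yes

A_1A_2 = (187, -121), A_1A_3 = (102, -66).
Checking proportionality: A_1A_3 = 6/11·A_1A_2, so the vectors are parallel and the points are collinear.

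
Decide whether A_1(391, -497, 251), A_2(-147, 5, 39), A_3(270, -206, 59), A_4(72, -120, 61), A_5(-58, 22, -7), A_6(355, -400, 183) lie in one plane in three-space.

No

The plane through A_1, A_2, A_3 has normal n = A_1A_2 × A_1A_3 = (-34692, -77644, -95816) and equation n·P = 974680.
Checking the remaining points: n·A_4 = 974680, n·A_5 = 974680, n·A_6 = 1207612.
Since n·A_6 = 1207612 ≠ 974680, A_6 is off the plane and the points are not all coplanar.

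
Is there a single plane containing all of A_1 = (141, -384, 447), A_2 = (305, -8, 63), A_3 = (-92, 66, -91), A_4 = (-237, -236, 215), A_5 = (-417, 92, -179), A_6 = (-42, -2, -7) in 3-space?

Yes

The plane through A_1, A_2, A_3 has normal n = A_1A_2 × A_1A_3 = (-29488, 177704, 161408) and equation n·P = -246768.
Checking the remaining points: n·A_4 = -246768, n·A_5 = -246768, n·A_6 = -246768.
All equal -246768, so all 6 points lie in one plane.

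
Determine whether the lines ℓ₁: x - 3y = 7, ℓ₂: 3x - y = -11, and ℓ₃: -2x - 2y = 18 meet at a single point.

Lines aᵢx + bᵢy = cᵢ with pairwise distinct directions are concurrent exactly when det[aᵢ bᵢ cᵢ] = 0.
Here the determinant is 0.
It vanishes, so the lines are concurrent at (-5, -4).

Yes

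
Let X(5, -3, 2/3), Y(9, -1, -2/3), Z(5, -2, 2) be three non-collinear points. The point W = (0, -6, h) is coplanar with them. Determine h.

Coplanarity requires XY · (XZ × XW) = 0.
XY = (4, 2, -4/3), XZ = (0, 1, 4/3); the triple product is linear in h with coefficient 4 and constant term -20/3.
Setting it to zero: h = 5/3.

5/3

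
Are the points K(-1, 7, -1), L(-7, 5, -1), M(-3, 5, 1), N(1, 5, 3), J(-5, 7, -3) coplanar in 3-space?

Yes

The plane through K, L, M has normal n = KL × KM = (-4, 12, 8) and equation n·P = 80.
Checking the remaining points: n·N = 80, n·J = 80.
All equal 80, so all 5 points lie in one plane.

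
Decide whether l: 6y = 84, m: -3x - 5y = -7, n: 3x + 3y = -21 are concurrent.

Yes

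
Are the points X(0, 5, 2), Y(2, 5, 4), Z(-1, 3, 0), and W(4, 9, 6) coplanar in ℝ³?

No

A normal to the plane through X, Y, Z is n = XY × XZ = (4, 2, -4).
The plane has equation n·P = 2. For W: n·W = 10.
10 ≠ 2, so W is off the plane.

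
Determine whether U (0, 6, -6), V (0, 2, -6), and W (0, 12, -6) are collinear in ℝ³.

UV = (0, -4, 0), UW = (0, 6, 0).
UV × UW = (0, 0, 0).
The cross product vanishes, so the three points are collinear.

Yes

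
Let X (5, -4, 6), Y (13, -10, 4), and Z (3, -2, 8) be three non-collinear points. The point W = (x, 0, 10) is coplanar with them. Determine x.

A normal to the plane is n = XY × XZ = (-8, -12, 4).
W lies in the plane iff n · XW = 0.
This gives (-8)x + (8) = 0, so x = 1.

1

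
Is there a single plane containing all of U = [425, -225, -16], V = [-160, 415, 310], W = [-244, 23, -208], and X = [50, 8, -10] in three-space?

No

With U as base: UV = (-585, 640, 326), UW = (-669, 248, -192), UX = (-375, 233, 6).
UW × UX = (46224, 76014, -62877).
UV · (UW × UX) = 1110018.
Since 1110018 ≠ 0, the four points are not coplanar.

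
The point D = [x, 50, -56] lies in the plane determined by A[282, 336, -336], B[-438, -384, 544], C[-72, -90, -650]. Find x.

2

A normal to the plane is n = AB × AC = (600960, -537600, 51840).
D lies in the plane iff n · AD = 0.
This gives (600960)x + (-1201920) = 0, so x = 2.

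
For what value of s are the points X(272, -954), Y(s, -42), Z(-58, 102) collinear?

The three points are collinear iff det[XY; XZ] = 0.
This determinant is linear in s: (1056)s + (13728) = 0, so s = -13.

-13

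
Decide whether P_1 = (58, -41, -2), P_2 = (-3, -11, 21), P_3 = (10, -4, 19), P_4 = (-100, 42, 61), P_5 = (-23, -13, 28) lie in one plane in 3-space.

The plane through P_1, P_2, P_3 has normal n = P_1P_2 × P_1P_3 = (-221, 177, -817) and equation n·P = -18441.
Checking the remaining points: n·P_4 = -20303, n·P_5 = -20094.
Since n·P_4 = -20303 ≠ -18441, P_4 is off the plane and the points are not all coplanar.

No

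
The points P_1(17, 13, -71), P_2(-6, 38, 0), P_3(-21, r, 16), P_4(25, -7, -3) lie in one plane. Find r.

58

Coplanarity ⇔ det[P_1P_2; P_1P_3; P_1P_4] = 0.
Expanding, this is linear in r: (-2132)r + (123656) = 0.
So r = 58.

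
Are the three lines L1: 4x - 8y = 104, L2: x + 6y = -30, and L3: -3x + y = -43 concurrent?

The three lines meet at one point iff the augmented coefficient matrix [aᵢ bᵢ cᵢ] has rank < 3, i.e. its determinant vanishes.
Here the determinant is 0.
It vanishes, so the lines are concurrent at (12, -7).

Yes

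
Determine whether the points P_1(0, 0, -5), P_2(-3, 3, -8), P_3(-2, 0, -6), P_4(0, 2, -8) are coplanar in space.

With P_1 as base: P_1P_2 = (-3, 3, -3), P_1P_3 = (-2, 0, -1), P_1P_4 = (0, 2, -3).
P_1P_3 × P_1P_4 = (2, -6, -4).
P_1P_2 · (P_1P_3 × P_1P_4) = -12.
Since -12 ≠ 0, the four points are not coplanar.

No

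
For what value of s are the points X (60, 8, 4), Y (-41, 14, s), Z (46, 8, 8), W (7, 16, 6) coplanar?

23

The points are coplanar iff XY · (XZ × XW) = 0.
Expanding, this is linear in s: (-112)s + (2576) = 0.
So s = 23.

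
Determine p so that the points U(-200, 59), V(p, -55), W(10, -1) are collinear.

199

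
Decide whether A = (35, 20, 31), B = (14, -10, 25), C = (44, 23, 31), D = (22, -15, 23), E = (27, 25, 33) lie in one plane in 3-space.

Yes

The plane through A, B, C has normal n = AB × AC = (18, -54, 207) and equation n·P = 5967.
Checking the remaining points: n·D = 5967, n·E = 5967.
All equal 5967, so all 5 points lie in one plane.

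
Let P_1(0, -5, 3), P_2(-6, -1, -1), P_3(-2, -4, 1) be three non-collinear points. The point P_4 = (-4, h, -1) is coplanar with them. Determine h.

-3

Coplanarity requires P_1P_2 · (P_1P_3 × P_1P_4) = 0.
P_1P_2 = (-6, 4, -4), P_1P_3 = (-2, 1, -2); the triple product is linear in h with coefficient -4 and constant term -12.
Setting it to zero: h = -3.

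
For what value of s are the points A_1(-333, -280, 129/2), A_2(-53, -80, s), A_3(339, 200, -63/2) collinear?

Direction A_1A_3 = (672, 480, -96). From the x-coordinate of A_2, the parameter along the line is τ = (-53 − (-333))/672 = 5/12.
Then s = 129/2 + 5/12·(-96) = 49/2.

49/2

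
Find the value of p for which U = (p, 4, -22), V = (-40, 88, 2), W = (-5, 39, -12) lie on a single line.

20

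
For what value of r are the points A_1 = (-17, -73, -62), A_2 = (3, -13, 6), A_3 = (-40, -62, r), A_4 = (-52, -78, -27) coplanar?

Normal to plane A_1A_2A_4: n = (2440, -3080, 2000); plane equation n·P = 59360.
Requiring n·A_3 = 59360: (2000)r + (93360) = 59360.
So r = -17.

-17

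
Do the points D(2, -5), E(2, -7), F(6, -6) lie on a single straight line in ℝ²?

DE = (0, -2), DF = (4, -1).
Twice the signed area of △DEF is (0)(-1) − (-2)(4) = 8.
The area is nonzero, so the three points are not collinear.

No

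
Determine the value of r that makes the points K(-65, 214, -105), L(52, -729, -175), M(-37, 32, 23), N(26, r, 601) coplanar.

Normal to plane KLM: n = (-133444, -16936, 5110); plane equation n·P = 4513006.
Requiring n·N = 4513006: (-16936)r + (-398434) = 4513006.
So r = -290.

-290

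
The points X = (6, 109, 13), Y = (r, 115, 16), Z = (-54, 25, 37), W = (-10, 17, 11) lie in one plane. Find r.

2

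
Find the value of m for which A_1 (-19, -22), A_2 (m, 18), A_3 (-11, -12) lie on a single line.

Collinearity: (A_2 − A_1) must be parallel to (A_3 − A_1) = (8, 10).
Cross-multiplying the components: (m − (-19))·(10) = (40)·(8).
Solving gives m = 13.

13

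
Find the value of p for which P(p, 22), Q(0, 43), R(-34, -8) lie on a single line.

-14

The three points are collinear iff det[PQ; PR] = 0.
This determinant is linear in p: (51)p + (714) = 0, so p = -14.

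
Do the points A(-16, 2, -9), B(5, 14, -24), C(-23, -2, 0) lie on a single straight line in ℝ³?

No

AB = (21, 12, -15), AC = (-7, -4, 9).
Comparing components 2 and 3: (12)(9) − (-15)(-4) = 48 ≠ 0, so AB and AC are not parallel and the points are not collinear.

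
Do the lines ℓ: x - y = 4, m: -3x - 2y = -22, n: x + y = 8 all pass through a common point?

Yes

Lines aᵢx + bᵢy = cᵢ with pairwise distinct directions are concurrent exactly when det[aᵢ bᵢ cᵢ] = 0.
Here the determinant is 0.
It vanishes, so the lines are concurrent at (6, 2).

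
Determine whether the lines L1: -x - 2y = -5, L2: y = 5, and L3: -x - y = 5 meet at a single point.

Intersecting L1 and L2: solving the 2×2 system gives (x, y) = (-5, 5).
Substitute into L3: (-1)(-5) + (-1)(5) = 0.
But L3 requires 5 ≠ 0, so the three lines have no common point.

No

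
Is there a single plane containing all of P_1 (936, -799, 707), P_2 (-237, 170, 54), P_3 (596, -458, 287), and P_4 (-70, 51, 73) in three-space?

No

A normal to the plane through P_1, P_2, P_3 is n = P_1P_2 × P_1P_3 = (-184307, -270640, -70533).
The plane has equation n·P = -6136823. For P_4: n·P_4 = -6050059.
-6050059 ≠ -6136823, so P_4 is off the plane.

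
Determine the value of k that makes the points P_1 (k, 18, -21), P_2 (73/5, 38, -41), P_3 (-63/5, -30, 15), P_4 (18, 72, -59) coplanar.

Coplanarity ⇔ det[P_1P_2; P_1P_3; P_1P_4] = 0.
Expanding, this is linear in k: (680)k + (-2040) = 0.
So k = 3.

3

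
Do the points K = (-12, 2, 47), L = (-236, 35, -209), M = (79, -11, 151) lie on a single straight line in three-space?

No

KL = (-224, 33, -256), KM = (91, -13, 104).
Comparing components 2 and 3: (33)(104) − (-256)(-13) = 104 ≠ 0, so KL and KM are not parallel and the points are not collinear.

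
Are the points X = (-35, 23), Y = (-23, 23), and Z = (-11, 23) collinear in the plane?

Yes

XY = (12, 0), XZ = (24, 0).
Twice the signed area of △XYZ is (12)(0) − (0)(24) = 0.
The triangle is degenerate (zero area), so the points are collinear.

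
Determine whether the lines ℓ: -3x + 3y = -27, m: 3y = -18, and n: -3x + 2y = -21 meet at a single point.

Yes

Lines aᵢx + bᵢy = cᵢ with pairwise distinct directions are concurrent exactly when det[aᵢ bᵢ cᵢ] = 0.
Here the determinant is 0.
It vanishes, so the lines are concurrent at (3, -6).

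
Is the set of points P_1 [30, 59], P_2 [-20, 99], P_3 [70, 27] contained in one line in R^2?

Yes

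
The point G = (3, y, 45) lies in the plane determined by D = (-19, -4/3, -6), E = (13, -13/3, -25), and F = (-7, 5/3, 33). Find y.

7/3

The plane through D, E, F has equation −60x − 1476y + 132z = 2316.
Substituting G: (-1476)y + (5760) = 2316, so y = 7/3.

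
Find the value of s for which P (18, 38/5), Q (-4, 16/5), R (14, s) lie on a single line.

34/5

The three points are collinear iff det[PQ; PR] = 0.
This determinant is linear in s: (-22)s + (748/5) = 0, so s = 34/5.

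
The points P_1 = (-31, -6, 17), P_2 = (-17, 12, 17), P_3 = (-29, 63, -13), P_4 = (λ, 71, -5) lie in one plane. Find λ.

-9

Coplanarity ⇔ det[P_1P_2; P_1P_3; P_1P_4] = 0.
Expanding, this is linear in λ: (-540)λ + (-4860) = 0.
So λ = -9.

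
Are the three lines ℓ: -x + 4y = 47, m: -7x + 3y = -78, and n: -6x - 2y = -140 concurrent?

No

Intersecting ℓ and m: solving the 2×2 system gives (x, y) = (453/25, 407/25).
Substitute into n: (-6)(453/25) + (-2)(407/25) = -3532/25.
But n requires -140 ≠ -3532/25, so the three lines have no common point.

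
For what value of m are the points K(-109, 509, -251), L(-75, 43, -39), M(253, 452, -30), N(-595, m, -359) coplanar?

131

Coplanarity ⇔ det[KL; KM; KN] = 0.
Expanding, this is linear in m: (69230)m + (-9069130) = 0.
So m = 131.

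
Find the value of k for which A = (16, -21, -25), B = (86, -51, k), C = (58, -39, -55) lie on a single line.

-75

Collinearity requires AB × AC = 0; each component is linear in k.
The x-component gives (18)k + (1350) = 0, so k = -75.
The remaining components then also vanish.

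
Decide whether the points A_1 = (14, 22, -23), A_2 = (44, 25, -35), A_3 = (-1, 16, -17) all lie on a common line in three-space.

No

A_1A_2 = (30, 3, -12), A_1A_3 = (-15, -6, 6).
Comparing components 2 and 3: (3)(6) − (-12)(-6) = -54 ≠ 0, so A_1A_2 and A_1A_3 are not parallel and the points are not collinear.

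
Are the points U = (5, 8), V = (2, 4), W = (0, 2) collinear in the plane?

No

UV = (-3, -4), UW = (-5, -6).
Twice the signed area of △UVW is (-3)(-6) − (-4)(-5) = -2.
The area is nonzero, so the three points are not collinear.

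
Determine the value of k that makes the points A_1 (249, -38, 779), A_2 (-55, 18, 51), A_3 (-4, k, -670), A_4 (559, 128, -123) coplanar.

The points are coplanar iff A_1A_2 · (A_1A_3 × A_1A_4) = 0.
Expanding, this is linear in k: (499888)k + (-61486224) = 0.
So k = 123.

123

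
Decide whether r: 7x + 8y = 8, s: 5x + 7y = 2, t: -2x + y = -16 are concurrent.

No

Intersecting r and s: solving the 2×2 system gives (x, y) = (40/9, -26/9).
Substitute into t: (-2)(40/9) + (1)(-26/9) = -106/9.
But t requires -16 ≠ -106/9, so the three lines have no common point.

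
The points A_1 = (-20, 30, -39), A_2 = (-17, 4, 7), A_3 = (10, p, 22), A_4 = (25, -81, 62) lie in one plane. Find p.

Coplanarity ⇔ det[A_1A_2; A_1A_3; A_1A_4] = 0.
Expanding, this is linear in p: (-1767)p + (-72447) = 0.
So p = -41.

-41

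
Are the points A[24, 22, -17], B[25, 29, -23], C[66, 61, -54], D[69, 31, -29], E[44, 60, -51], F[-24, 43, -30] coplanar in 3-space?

The plane through A, B, C has normal n = AB × AC = (-25, -215, -255) and equation n·P = -995.
Checking the remaining points: n·D = -995, n·E = -995, n·F = -995.
All equal -995, so all 6 points lie in one plane.

Yes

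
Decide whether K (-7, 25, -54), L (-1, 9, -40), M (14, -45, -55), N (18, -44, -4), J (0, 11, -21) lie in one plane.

Yes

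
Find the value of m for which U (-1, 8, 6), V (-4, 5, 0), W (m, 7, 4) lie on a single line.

-2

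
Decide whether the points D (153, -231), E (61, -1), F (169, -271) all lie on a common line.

Yes

DE = (-92, 230), DF = (16, -40).
Checking proportionality: DF = -4/23·DE, so the vectors are parallel and the points are collinear.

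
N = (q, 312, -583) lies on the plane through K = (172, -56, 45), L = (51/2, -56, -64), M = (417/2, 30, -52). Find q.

42

Coplanarity requires KL · (KM × KN) = 0.
KL = (-293/2, 0, -109), KM = (73/2, 86, -97); the triple product is linear in q with coefficient 9374 and constant term -393708.
Setting it to zero: q = 42.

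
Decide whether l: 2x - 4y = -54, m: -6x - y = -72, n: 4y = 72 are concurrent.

Lines aᵢx + bᵢy = cᵢ with pairwise distinct directions are concurrent exactly when det[aᵢ bᵢ cᵢ] = 0.
Here the determinant is 0.
It vanishes, so the lines are concurrent at (9, 18).

Yes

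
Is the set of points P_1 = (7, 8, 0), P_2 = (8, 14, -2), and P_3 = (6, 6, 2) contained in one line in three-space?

P_1P_2 = (1, 6, -2), P_1P_3 = (-1, -2, 2).
P_1P_2 × P_1P_3 = (8, 0, 4).
The cross product is nonzero, so the points do not lie on one line.

No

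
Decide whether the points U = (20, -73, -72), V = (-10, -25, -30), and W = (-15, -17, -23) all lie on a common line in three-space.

Yes

UV = (-30, 48, 42), UW = (-35, 56, 49).
UV × UW = (0, 0, 0).
The cross product vanishes, so the three points are collinear.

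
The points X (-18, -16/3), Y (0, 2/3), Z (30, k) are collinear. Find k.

32/3

The three points are collinear iff det[XY; XZ] = 0.
This determinant is linear in k: (18)k + (-192) = 0, so k = 32/3.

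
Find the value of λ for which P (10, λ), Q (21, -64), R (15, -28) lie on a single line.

2

The three points are collinear iff det[PQ; PR] = 0.
This determinant is linear in λ: (-6)λ + (12) = 0, so λ = 2.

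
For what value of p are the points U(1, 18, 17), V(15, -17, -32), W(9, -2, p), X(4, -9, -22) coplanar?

-11

Normal to plane UVX: n = (42, 399, -273); plane equation n·P = 2583.
Requiring n·W = 2583: (-273)p + (-420) = 2583.
So p = -11.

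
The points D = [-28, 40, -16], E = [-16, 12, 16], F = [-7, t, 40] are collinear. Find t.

Collinearity requires DE × DF = 0; each component is linear in t.
The x-component gives (-32)t + (-288) = 0, so t = -9.
The remaining components then also vanish.

-9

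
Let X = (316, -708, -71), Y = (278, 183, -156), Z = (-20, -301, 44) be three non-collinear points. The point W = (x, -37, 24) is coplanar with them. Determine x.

A normal to the plane is n = XY × XZ = (137060, 32930, 283910).
W lies in the plane iff n · XW = 0.
This gives (137060)x + (5756520) = 0, so x = -42.

-42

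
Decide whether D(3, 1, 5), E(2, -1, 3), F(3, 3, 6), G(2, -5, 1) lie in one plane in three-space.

Yes

With D as base: DE = (-1, -2, -2), DF = (0, 2, 1), DG = (-1, -6, -4).
DF × DG = (-2, -1, 2).
DE · (DF × DG) = 0.
The scalar triple product vanishes, so the four points are coplanar.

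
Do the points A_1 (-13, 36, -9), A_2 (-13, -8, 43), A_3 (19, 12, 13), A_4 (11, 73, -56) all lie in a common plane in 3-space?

No

With A_1 as base: A_1A_2 = (0, -44, 52), A_1A_3 = (32, -24, 22), A_1A_4 = (24, 37, -47).
A_1A_3 × A_1A_4 = (314, 2032, 1760).
A_1A_2 · (A_1A_3 × A_1A_4) = 2112.
Since 2112 ≠ 0, the four points are not coplanar.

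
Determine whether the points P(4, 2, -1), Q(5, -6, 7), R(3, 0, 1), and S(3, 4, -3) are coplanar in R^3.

A normal to the plane through P, Q, R is n = PQ × PR = (0, -10, -10).
The plane has equation n·X = -10. For S: n·S = -10.
Equal, so S lies in the plane and all four are coplanar.

Yes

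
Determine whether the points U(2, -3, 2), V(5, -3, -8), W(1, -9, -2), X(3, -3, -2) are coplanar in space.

A normal to the plane through U, V, W is n = UV × UW = (-60, 22, -18).
The plane has equation n·P = -222. For X: n·X = -210.
-210 ≠ -222, so X is off the plane.

No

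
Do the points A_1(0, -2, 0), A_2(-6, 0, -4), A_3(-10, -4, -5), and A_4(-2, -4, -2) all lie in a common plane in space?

The four points are coplanar iff the 3×3 determinant with rows A_1A_2, A_1A_3, A_1A_4 is zero.
Rows: (-6, 2, -4), (-10, -2, -5), (-2, -2, -2).
Expanding along the first row: (-6)(-6) − (2)(10) + (-4)(16) = -48.
Nonzero ⇒ not coplanar.

No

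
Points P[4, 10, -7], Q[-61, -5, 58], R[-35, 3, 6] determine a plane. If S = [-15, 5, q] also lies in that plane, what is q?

The plane through P, Q, R has equation 260x − 1690y − 130z = -14950.
Substituting S: (-130)q + (-12350) = -14950, so q = 20.

20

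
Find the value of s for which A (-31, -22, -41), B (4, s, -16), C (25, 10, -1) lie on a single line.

-2

Direction AC = (56, 32, 40). From the x-coordinate of B, the parameter along the line is τ = (4 − (-31))/56 = 5/8.
Then s = (-22) + 5/8·(32) = -2.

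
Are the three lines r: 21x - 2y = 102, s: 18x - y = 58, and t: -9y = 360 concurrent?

Lines aᵢx + bᵢy = cᵢ with pairwise distinct directions are concurrent exactly when det[aᵢ bᵢ cᵢ] = 0.
Here the determinant is -162.
Nonzero, so no common point exists.

No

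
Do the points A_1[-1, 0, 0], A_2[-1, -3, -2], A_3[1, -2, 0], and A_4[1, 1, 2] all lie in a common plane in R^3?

Yes

A normal to the plane through A_1, A_2, A_3 is n = A_1A_2 × A_1A_3 = (-4, -4, 6).
The plane has equation n·P = 4. For A_4: n·A_4 = 4.
Equal, so A_4 lies in the plane and all four are coplanar.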